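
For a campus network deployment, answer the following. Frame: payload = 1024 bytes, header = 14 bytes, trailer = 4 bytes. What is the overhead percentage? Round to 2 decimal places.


Given: payload = 1024 B, header = 14 B, trailer = 4 B
Overhead bytes = header + trailer = 14 + 4 = 18
Total frame = payload + overhead = 1024 + 18 = 1042
Overhead % = 18 / 1042 * 100 = 1.7274% -> 1.73% (2 dp)

1.73


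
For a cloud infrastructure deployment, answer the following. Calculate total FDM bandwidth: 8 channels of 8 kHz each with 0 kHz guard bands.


Given: 8 channels, 8 kHz each, guard = 0 kHz
Channel bandwidth = 8 * 8 = 64 kHz
Guard bands = 7 gaps * 0 kHz = 0 kHz
Total = 64 + 0 = 64 kHz

64


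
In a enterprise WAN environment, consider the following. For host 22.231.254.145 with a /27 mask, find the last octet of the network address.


Given: IP = 22.231.254.145, prefix = /27
Subnet mask = 255.255.255.224
Last octet of IP: 145
Last octet of mask: 224
Network last octet = 145 AND 224 = 128

128


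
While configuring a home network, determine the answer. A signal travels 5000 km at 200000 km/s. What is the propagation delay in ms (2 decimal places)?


Given: distance = 5000 km, speed = 200000 km/s
Delay = distance / speed = 5000 / 200000 seconds
Delay in ms = 5000 * 1000 / 200000
Delay = 25.0000 ms
Rounded to 2 dp = 25.00 ms

25.00


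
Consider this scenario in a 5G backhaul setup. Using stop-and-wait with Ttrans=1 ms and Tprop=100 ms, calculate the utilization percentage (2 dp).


Given: Ttrans = 1 ms, Tprop = 100 ms
RTT = 2 * Tprop = 2 * 100 = 200 ms
U = Ttrans / (Ttrans + RTT)
U = 1 / (1 + 200)
U = 1 / 201 = 0.004975
U% = 0.50%

0.50


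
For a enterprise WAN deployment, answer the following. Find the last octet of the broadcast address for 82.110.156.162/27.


Given: IP = 82.110.156.162, prefix = /27
Host bits = 32 - 27 = 5
Network last octet = 162 AND mask = 160
Host part size = 2^5 - 1 = 31
Broadcast last octet = 160 OR 31 = 191

191


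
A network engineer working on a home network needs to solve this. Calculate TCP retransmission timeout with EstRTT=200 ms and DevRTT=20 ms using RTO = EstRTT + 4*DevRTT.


Given: EstRTT = 200 ms, DevRTT = 20 ms
Timeout = EstRTT + 4 * DevRTT
4 * DevRTT = 4 * 20 = 80
Timeout = 200 + 80 = 280 ms

280


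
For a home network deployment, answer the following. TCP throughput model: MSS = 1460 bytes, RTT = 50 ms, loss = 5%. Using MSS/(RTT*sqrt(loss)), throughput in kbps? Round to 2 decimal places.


Given: MSS = 1460 bytes, RTT = 50 ms, loss = 5%
RTT in seconds = 50 / 1000 = 0.05
Loss rate = 5% = 0.05
sqrt(loss) = sqrt(0.05) = 0.223606797750
Throughput (bytes/s) = 1460 / (0.05 * 0.223606797750) = 130586.3699
Throughput (kbps) = 130586.3699 * 8 / 1000 = 1044.690959 -> 1044.69 kbps (2 dp)

1044.69


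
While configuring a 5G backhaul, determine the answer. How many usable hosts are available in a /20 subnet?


Given: subnet mask /20
Host bits = 32 - 20 = 12
Total addresses = 2^12 = 4096
Usable hosts = 4096 - 2 (network + broadcast) = 4094

4094


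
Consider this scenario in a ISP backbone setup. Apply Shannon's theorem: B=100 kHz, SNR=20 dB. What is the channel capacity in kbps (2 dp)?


Given: B = 100 kHz, SNR = 20 dB
SNR linear = 10^(20/10) = 100
1 + SNR = 101
log2(101) = 6.6582114828
C = 100 * 1000 * 6.6582114828 = 665821.1483 bps
C = 665.821148 kbps -> 665.82 kbps (2 dp)

665.82


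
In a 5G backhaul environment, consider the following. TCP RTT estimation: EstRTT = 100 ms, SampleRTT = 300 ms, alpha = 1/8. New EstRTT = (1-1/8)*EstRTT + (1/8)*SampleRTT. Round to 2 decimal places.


Given: EstRTT = 100 ms, SampleRTT = 300 ms, alpha = 1/8
New EstRTT = (1 - alpha) * EstRTT + alpha * SampleRTT
(7/8) * 100 = 87.5
(1/8) * 300 = 37.5
New EstRTT = 87.5 + 37.5 = 125 ms -> 125.00 ms (2 dp)

125.00


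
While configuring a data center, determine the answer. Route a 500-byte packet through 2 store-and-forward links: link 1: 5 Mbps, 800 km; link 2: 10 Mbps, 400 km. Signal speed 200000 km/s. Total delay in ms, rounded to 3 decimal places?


Packet = 500 bytes = 4000 bits. Store-and-forward: sum (t_trans + t_prop) per link.
Link 1: t_trans = 4000/(5*10^6) s = 0.8000 ms; t_prop = 800/200000 s = 4.0000 ms; subtotal = 4.8000 ms
Link 2: t_trans = 4000/(10*10^6) s = 0.4000 ms; t_prop = 400/200000 s = 2.0000 ms; subtotal = 2.4000 ms
End-to-end = 4.8000 + 2.4000 = 7.2000 ms -> 7.200 ms (3 dp)

7.200


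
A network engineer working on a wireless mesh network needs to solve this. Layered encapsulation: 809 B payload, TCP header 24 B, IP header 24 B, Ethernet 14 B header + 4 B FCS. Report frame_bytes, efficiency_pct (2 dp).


TCP segment = 809 + 24 = 833 B
IP packet = 833 + 24 = 857 B
Ethernet frame = 857 + 14 + 4 = 875 B
Efficiency = app / frame = 809 / 875 = 0.924571 = 92.4571% -> 92.46% (2 dp)

875, 92.46


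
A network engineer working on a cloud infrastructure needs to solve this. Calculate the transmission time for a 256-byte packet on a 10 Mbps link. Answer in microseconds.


Given: packet = 256 bytes, bandwidth = 10 Mbps
Packet in bits = 256 * 8 = 2048 bits
Bandwidth = 10 * 10^6 = 10000000 bps
Time = 2048 / 10000000 seconds
Time in us = 2048 * 10^6 / 10000000 = 204.8

204.8


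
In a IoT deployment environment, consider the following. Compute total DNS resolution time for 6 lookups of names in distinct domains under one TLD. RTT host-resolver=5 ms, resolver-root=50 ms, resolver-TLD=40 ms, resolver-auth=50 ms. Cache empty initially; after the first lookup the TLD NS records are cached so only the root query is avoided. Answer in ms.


Lookup 1 (cold cache): local + root + TLD + auth = 5 + 50 + 40 + 50 = 145 ms
Lookups 2..6 (TLD NS cached -> skip root; new domain -> still ask TLD and auth): local + TLD + auth = 5 + 40 + 50 = 95 ms each
Remaining 5 lookups: 5 * 95 = 475 ms
Total = 145 + 475 = 620 ms

620


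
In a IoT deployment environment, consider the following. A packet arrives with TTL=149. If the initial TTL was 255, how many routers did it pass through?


Given: initial TTL = 255, received TTL = 149
Hops = initial TTL - received TTL
Hops = 255 - 149 = 106

106


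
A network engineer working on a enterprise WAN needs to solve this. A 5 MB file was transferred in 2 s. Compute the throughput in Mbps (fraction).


Given: file = 5 MB, time = 2 s
File in Mb = 5 * 8 = 40 Mb
Throughput = 40 / 2 Mbps
Throughput = 20 Mbps

20


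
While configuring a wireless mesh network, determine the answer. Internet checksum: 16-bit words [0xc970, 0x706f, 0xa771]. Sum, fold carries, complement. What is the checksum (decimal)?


Given words: [0xc970, 0x706f, 0xa771]
Step 1: Sum all words
Raw sum = 51568 + 28783 + 42865 = 123216
Step 2: Fold carry: (57680 + 1) = 57681
One's complement = ~57681 & 0xFFFF = 7854

7854


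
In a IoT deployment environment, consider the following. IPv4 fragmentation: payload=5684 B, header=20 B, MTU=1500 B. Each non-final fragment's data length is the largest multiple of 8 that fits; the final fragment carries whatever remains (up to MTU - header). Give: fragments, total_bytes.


Max data per non-final fragment = floor((MTU - header)/8)*8 = floor((1500 - 20)/8)*8 = floor(1480/8)*8 = 1480 B
Final fragment needs no 8-byte alignment: it can carry up to MTU - header = 1480 B
Non-final fragments needed = ceil((payload - 1480) / 1480) = ceil(4204/1480) = ceil(2.8405) = 3
Number of fragments = 3 + 1 = 4
Fragment sizes (data): 3 * 1480 B + 1244 B (last, 1244 <= 1480 OK)
Total bytes sent = payload + n_frags * header = 5684 + 4*20 = 5684 + 80 = 5764 B

4, 5764


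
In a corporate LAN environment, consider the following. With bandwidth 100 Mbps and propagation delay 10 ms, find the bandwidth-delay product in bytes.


Given: bandwidth = 100 Mbps, delay = 10 ms
BDP in bits = 100 * 10^6 * 10 / 1000
BDP in bits = 1000000
BDP in bytes = 1000000 / 8 = 125000

125000


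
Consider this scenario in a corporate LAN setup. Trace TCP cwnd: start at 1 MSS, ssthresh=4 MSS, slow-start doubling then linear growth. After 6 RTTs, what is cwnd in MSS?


RTT 0: cwnd = 1 MSS (initial)
RTT 1: cwnd = 2 MSS (slow start, doubled)
RTT 2: cwnd = 4 MSS (slow start, doubled)
RTT 3: cwnd = 5 MSS (congestion avoidance, +1)
RTT 4: cwnd = 6 MSS (congestion avoidance, +1)
RTT 5: cwnd = 7 MSS (congestion avoidance, +1)
RTT 6: cwnd = 8 MSS (congestion avoidance, +1)

8


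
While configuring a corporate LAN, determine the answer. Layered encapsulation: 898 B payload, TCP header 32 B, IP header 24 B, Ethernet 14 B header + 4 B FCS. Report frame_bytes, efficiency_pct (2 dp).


TCP segment = 898 + 32 = 930 B
IP packet = 930 + 24 = 954 B
Ethernet frame = 954 + 14 + 4 = 972 B
Efficiency = app / frame = 898 / 972 = 0.923868 = 92.3868% -> 92.39% (2 dp)

972, 92.39


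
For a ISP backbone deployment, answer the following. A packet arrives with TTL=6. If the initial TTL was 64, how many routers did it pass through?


Given: initial TTL = 64, received TTL = 6
Hops = initial TTL - received TTL
Hops = 64 - 6 = 58

58


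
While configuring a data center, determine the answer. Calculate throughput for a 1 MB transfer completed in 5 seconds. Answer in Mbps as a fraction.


Given: file = 1 MB, time = 5 s
File in Mb = 1 * 8 = 8 Mb
Throughput = 8 / 5 Mbps
Throughput = 8/5 Mbps

8/5


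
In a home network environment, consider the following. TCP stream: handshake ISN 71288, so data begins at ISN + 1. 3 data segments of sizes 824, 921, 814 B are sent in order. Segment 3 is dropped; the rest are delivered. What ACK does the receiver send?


SYN uses sequence number 71288; first data byte = ISN + 1 = 71289.
Segment 1: SEQ = 71289, len = 824 B, covers [71289, 72112]
Segment 2: SEQ = 72113, len = 921 B, covers [72113, 73033]
Segment 3: SEQ = 73034, len = 814 B, covers [73034, 73847] [LOST]
In-order data received: bytes [71289, 73033] (segments 1..2).
Segment 3 missing -> gap begins at byte 73034.
Cumulative ACK = next expected in-order byte = 71289 + 824 + 921 = 73034

73034


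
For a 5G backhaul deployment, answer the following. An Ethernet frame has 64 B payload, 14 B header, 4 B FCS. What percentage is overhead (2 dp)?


Given: payload = 64 B, header = 14 B, trailer = 4 B
Overhead bytes = header + trailer = 14 + 4 = 18
Total frame = payload + overhead = 64 + 18 = 82
Overhead % = 18 / 82 * 100 = 21.9512% -> 21.95% (2 dp)

21.95


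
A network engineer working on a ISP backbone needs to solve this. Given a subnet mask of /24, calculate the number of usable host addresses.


Given: subnet mask /24
Host bits = 32 - 24 = 8
Total addresses = 2^8 = 256
Usable hosts = 256 - 2 (network + broadcast) = 254

254


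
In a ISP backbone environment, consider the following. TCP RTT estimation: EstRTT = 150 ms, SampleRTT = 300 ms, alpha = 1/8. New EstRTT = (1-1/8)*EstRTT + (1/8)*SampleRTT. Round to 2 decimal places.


Given: EstRTT = 150 ms, SampleRTT = 300 ms, alpha = 1/8
New EstRTT = (1 - alpha) * EstRTT + alpha * SampleRTT
(7/8) * 150 = 131.25
(1/8) * 300 = 37.5
New EstRTT = 131.25 + 37.5 = 168.75 ms -> 168.75 ms (2 dp)

168.75


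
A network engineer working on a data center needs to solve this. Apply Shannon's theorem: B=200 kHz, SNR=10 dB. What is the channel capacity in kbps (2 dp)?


Given: B = 200 kHz, SNR = 10 dB
SNR linear = 10^(10/10) = 10
1 + SNR = 11
log2(11) = 3.4594316186
C = 200 * 1000 * 3.4594316186 = 691886.3237 bps
C = 691.886324 kbps -> 691.89 kbps (2 dp)

691.89


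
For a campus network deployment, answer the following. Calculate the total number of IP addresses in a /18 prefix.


Given: CIDR prefix /18
Host bits = 32 - 18 = 14
Total addresses = 2^14 = 16384

16384


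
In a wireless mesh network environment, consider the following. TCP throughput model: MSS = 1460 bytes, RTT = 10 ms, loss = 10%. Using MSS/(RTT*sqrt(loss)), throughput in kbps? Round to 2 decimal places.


Given: MSS = 1460 bytes, RTT = 10 ms, loss = 10%
RTT in seconds = 10 / 1000 = 0.01
Loss rate = 10% = 0.1
sqrt(loss) = sqrt(0.1) = 0.316227766017
Throughput (bytes/s) = 1460 / (0.01 * 0.316227766017) = 461692.5384
Throughput (kbps) = 461692.5384 * 8 / 1000 = 3693.540307 -> 3693.54 kbps (2 dp)

3693.54


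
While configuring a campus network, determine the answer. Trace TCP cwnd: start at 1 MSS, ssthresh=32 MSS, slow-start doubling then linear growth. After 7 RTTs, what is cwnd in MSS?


RTT 0: cwnd = 1 MSS (initial)
RTT 1: cwnd = 2 MSS (slow start, doubled)
RTT 2: cwnd = 4 MSS (slow start, doubled)
RTT 3: cwnd = 8 MSS (slow start, doubled)
RTT 4: cwnd = 16 MSS (slow start, doubled)
RTT 5: cwnd = 32 MSS (slow start, doubled)
RTT 6: cwnd = 33 MSS (congestion avoidance, +1)
RTT 7: cwnd = 34 MSS (congestion avoidance, +1)

34


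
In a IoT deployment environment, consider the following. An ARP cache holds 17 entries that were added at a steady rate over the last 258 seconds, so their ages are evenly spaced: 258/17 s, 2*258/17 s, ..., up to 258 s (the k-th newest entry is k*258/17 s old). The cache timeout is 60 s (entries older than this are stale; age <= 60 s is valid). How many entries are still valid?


Ages are k * 258/17 s for k = 1..17 (spacing = 15.1765 s).
Entry k is valid iff k * 258/17 <= 60 iff k <= 17 * 60 / 258 = 3.9535
n_valid = floor(3.9535) = 3
(n_stale = 17 - 3 = 14)

3


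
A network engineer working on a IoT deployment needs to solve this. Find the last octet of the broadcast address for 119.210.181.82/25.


Given: IP = 119.210.181.82, prefix = /25
Host bits = 32 - 25 = 7
Network last octet = 82 AND mask = 0
Host part size = 2^7 - 1 = 127
Broadcast last octet = 0 OR 127 = 127

127


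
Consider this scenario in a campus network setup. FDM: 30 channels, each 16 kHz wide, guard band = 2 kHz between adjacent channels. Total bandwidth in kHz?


Given: 30 channels, 16 kHz each, guard = 2 kHz
Channel bandwidth = 30 * 16 = 480 kHz
Guard bands = 29 gaps * 2 kHz = 58 kHz
Total = 480 + 58 = 538 kHz

538


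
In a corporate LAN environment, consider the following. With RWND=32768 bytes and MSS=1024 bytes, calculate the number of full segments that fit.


Given: RWND = 32768 bytes, MSS = 1024 bytes
Full segments = floor(RWND / MSS)
Full segments = floor(32768 / 1024)
Full segments = floor(32.0) = 32

32


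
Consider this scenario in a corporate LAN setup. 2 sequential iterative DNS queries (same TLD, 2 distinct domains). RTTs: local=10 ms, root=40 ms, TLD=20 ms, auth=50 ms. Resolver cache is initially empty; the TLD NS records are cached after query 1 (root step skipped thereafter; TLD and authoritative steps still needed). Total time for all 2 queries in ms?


Lookup 1 (cold cache): local + root + TLD + auth = 10 + 40 + 20 + 50 = 120 ms
Lookups 2..2 (TLD NS cached -> skip root; new domain -> still ask TLD and auth): local + TLD + auth = 10 + 20 + 50 = 80 ms each
Remaining 1 lookups: 1 * 80 = 80 ms
Total = 120 + 80 = 200 ms

200


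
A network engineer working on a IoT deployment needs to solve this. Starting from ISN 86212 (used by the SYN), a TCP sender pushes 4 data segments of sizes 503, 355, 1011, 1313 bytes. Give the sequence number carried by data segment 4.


The SYN occupies sequence number ISN = 86212, so the first data byte is ISN + 1 = 86213.
SEQ of data segment i = (ISN + 1) + sum of payload sizes of segments 1..i-1.
Segment 1: SEQ = 86213, payload = 503 bytes
Segment 2: SEQ = 86716, payload = 355 bytes
Segment 3: SEQ = 87071, payload = 1011 bytes
Segment 4: SEQ = 88082, payload = 1313 bytes
SEQ of segment 4 = 86213 + 503 + 355 + 1011 = 88082

88082


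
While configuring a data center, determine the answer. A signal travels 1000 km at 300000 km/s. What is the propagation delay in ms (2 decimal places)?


Given: distance = 1000 km, speed = 300000 km/s
Delay = distance / speed = 1000 / 300000 seconds
Delay in ms = 1000 * 1000 / 300000
Delay = 3.3333 ms
Rounded to 2 dp = 3.33 ms

3.33


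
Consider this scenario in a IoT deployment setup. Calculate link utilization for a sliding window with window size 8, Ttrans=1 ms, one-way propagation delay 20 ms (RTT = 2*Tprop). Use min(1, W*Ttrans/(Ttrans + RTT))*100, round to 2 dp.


Given: W = 8, Ttrans = 1 ms, RTT = 40 ms (= 2 * Tprop, Tprop = 20 ms)
Cycle time = Ttrans + RTT = 1 + 40 = 41 ms (first packet sent until its ACK returns)
W * Ttrans = 8 * 1 = 8 ms of sending per cycle
W * Ttrans / (Ttrans + RTT) = 8 / 41 = 0.195122
U = min(1, 0.195122) = 0.195122
U% = 19.51%

19.51


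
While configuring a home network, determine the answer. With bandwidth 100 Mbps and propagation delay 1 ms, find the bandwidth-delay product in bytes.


Given: bandwidth = 100 Mbps, delay = 1 ms
BDP in bits = 100 * 10^6 * 1 / 1000
BDP in bits = 100000
BDP in bytes = 100000 / 8 = 12500

12500


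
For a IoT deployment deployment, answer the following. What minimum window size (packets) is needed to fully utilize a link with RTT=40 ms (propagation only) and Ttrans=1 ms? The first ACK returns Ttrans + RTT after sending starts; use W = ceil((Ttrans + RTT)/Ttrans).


Given: Ttrans = 1 ms, RTT = 40 ms (= 2 * Tprop, Tprop = 20 ms)
Time until first ACK returns = Ttrans + RTT = 1 + 40 = 41 ms
Need W * Ttrans >= Ttrans + RTT  ->  W >= (Ttrans + RTT) / Ttrans
(Ttrans + RTT) / Ttrans = 41 / 1 = 41
W_min = ceil(41) = 41

41


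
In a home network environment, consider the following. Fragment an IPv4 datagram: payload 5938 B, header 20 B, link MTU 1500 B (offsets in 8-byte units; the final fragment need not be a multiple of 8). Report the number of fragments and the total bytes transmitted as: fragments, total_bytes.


Max data per non-final fragment = floor((MTU - header)/8)*8 = floor((1500 - 20)/8)*8 = floor(1480/8)*8 = 1480 B
Final fragment needs no 8-byte alignment: it can carry up to MTU - header = 1480 B
Non-final fragments needed = ceil((payload - 1480) / 1480) = ceil(4458/1480) = ceil(3.0122) = 4
Number of fragments = 4 + 1 = 5
Fragment sizes (data): 4 * 1480 B + 18 B (last, 18 <= 1480 OK)
Total bytes sent = payload + n_frags * header = 5938 + 5*20 = 5938 + 100 = 6038 B

5, 6038


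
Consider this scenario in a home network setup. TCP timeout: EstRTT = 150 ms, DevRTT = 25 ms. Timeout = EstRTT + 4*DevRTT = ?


Given: EstRTT = 150 ms, DevRTT = 25 ms
Timeout = EstRTT + 4 * DevRTT
4 * DevRTT = 4 * 25 = 100
Timeout = 150 + 100 = 250 ms

250


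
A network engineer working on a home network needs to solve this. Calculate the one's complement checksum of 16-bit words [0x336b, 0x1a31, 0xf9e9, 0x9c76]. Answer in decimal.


Given words: [0x336b, 0x1a31, 0xf9e9, 0x9c76]
Step 1: Sum all words
Raw sum = 13163 + 6705 + 63977 + 40054 = 123899
Step 2: Fold carry: (58363 + 1) = 58364
One's complement = ~58364 & 0xFFFF = 7171

7171


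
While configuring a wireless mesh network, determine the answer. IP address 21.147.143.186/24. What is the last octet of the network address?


Given: IP = 21.147.143.186, prefix = /24
Subnet mask = 255.255.255.0
Last octet of IP: 186
Last octet of mask: 0
Network last octet = 186 AND 0 = 0

0


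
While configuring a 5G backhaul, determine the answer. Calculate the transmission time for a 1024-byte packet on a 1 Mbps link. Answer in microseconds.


Given: packet = 1024 bytes, bandwidth = 1 Mbps
Packet in bits = 1024 * 8 = 8192 bits
Bandwidth = 1 * 10^6 = 1000000 bps
Time = 8192 / 1000000 seconds
Time in us = 8192 * 10^6 / 1000000 = 8192

8192


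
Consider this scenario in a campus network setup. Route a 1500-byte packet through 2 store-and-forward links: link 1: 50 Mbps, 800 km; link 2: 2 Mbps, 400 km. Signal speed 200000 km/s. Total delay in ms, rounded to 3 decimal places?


Packet = 1500 bytes = 12000 bits. Store-and-forward: sum (t_trans + t_prop) per link.
Link 1: t_trans = 12000/(50*10^6) s = 0.2400 ms; t_prop = 800/200000 s = 4.0000 ms; subtotal = 4.2400 ms
Link 2: t_trans = 12000/(2*10^6) s = 6.0000 ms; t_prop = 400/200000 s = 2.0000 ms; subtotal = 8.0000 ms
End-to-end = 4.2400 + 8.0000 = 12.2400 ms -> 12.240 ms (3 dp)

12.240


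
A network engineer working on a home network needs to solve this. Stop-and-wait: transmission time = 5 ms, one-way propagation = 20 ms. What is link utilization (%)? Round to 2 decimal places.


Given: Ttrans = 5 ms, Tprop = 20 ms
RTT = 2 * Tprop = 2 * 20 = 40 ms
U = Ttrans / (Ttrans + RTT)
U = 5 / (5 + 40)
U = 5 / 45 = 0.111111
U% = 11.11%

11.11


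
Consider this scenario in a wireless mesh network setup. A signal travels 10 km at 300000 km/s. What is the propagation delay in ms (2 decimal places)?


Given: distance = 10 km, speed = 300000 km/s
Delay = distance / speed = 10 / 300000 seconds
Delay in ms = 10 * 1000 / 300000
Delay = 0.0333 ms
Rounded to 2 dp = 0.03 ms

0.03


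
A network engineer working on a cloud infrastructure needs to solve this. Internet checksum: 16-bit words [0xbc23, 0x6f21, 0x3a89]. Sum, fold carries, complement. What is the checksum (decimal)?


Given words: [0xbc23, 0x6f21, 0x3a89]
Step 1: Sum all words
Raw sum = 48163 + 28449 + 14985 = 91597
Step 2: Fold carry: (26061 + 1) = 26062
One's complement = ~26062 & 0xFFFF = 39473

39473


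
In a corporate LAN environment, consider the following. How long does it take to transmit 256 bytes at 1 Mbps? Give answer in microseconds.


Given: packet = 256 bytes, bandwidth = 1 Mbps
Packet in bits = 256 * 8 = 2048 bits
Bandwidth = 1 * 10^6 = 1000000 bps
Time = 2048 / 1000000 seconds
Time in us = 2048 * 10^6 / 1000000 = 2048

2048


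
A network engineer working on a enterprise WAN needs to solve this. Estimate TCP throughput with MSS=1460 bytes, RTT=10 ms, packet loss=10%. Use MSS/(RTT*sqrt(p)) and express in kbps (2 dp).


Given: MSS = 1460 bytes, RTT = 10 ms, loss = 10%
RTT in seconds = 10 / 1000 = 0.01
Loss rate = 10% = 0.1
sqrt(loss) = sqrt(0.1) = 0.316227766017
Throughput (bytes/s) = 1460 / (0.01 * 0.316227766017) = 461692.5384
Throughput (kbps) = 461692.5384 * 8 / 1000 = 3693.540307 -> 3693.54 kbps (2 dp)

3693.54


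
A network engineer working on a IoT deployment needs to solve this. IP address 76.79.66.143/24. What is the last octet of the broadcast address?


Given: IP = 76.79.66.143, prefix = /24
Host bits = 32 - 24 = 8
Network last octet = 143 AND mask = 0
Host part size = 2^8 - 1 = 255
Broadcast last octet = 0 OR 255 = 255

255


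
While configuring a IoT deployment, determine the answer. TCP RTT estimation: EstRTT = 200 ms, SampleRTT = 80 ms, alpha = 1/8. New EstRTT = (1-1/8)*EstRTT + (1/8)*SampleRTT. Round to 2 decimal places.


Given: EstRTT = 200 ms, SampleRTT = 80 ms, alpha = 1/8
New EstRTT = (1 - alpha) * EstRTT + alpha * SampleRTT
(7/8) * 200 = 175
(1/8) * 80 = 10
New EstRTT = 175 + 10 = 185 ms -> 185.00 ms (2 dp)

185.00


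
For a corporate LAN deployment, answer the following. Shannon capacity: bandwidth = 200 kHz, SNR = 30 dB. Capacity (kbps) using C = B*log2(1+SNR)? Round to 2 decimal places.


Given: B = 200 kHz, SNR = 30 dB
SNR linear = 10^(30/10) = 1000
1 + SNR = 1001
log2(1001) = 9.9672262588
C = 200 * 1000 * 9.9672262588 = 1993445.2518 bps
C = 1993.445252 kbps -> 1993.45 kbps (2 dp)

1993.45


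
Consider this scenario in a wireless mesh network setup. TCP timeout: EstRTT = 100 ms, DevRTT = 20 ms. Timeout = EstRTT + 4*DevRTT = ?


Given: EstRTT = 100 ms, DevRTT = 20 ms
Timeout = EstRTT + 4 * DevRTT
4 * DevRTT = 4 * 20 = 80
Timeout = 100 + 80 = 180 ms

180


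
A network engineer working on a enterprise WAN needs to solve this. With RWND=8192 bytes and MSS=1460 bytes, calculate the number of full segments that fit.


Given: RWND = 8192 bytes, MSS = 1460 bytes
Full segments = floor(RWND / MSS)
Full segments = floor(8192 / 1460)
Full segments = floor(5.611) = 5

5


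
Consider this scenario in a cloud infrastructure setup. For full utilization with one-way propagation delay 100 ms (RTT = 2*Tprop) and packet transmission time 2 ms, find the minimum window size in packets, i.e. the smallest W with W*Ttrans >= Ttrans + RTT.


Given: Ttrans = 2 ms, RTT = 200 ms (= 2 * Tprop, Tprop = 100 ms)
Time until first ACK returns = Ttrans + RTT = 2 + 200 = 202 ms
Need W * Ttrans >= Ttrans + RTT  ->  W >= (Ttrans + RTT) / Ttrans
(Ttrans + RTT) / Ttrans = 202 / 2 = 101
W_min = ceil(101) = 101

101


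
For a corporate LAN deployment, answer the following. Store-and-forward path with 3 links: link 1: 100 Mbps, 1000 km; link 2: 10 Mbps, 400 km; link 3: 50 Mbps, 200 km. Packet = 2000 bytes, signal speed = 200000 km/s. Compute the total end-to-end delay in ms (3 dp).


Packet = 2000 bytes = 16000 bits. Store-and-forward: sum (t_trans + t_prop) per link.
Link 1: t_trans = 16000/(100*10^6) s = 0.1600 ms; t_prop = 1000/200000 s = 5.0000 ms; subtotal = 5.1600 ms
Link 2: t_trans = 16000/(10*10^6) s = 1.6000 ms; t_prop = 400/200000 s = 2.0000 ms; subtotal = 3.6000 ms
Link 3: t_trans = 16000/(50*10^6) s = 0.3200 ms; t_prop = 200/200000 s = 1.0000 ms; subtotal = 1.3200 ms
End-to-end = 5.1600 + 3.6000 + 1.3200 = 10.0800 ms -> 10.080 ms (3 dp)

10.080


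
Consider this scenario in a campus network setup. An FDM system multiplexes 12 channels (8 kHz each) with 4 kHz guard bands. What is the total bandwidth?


Given: 12 channels, 8 kHz each, guard = 4 kHz
Channel bandwidth = 12 * 8 = 96 kHz
Guard bands = 11 gaps * 4 kHz = 44 kHz
Total = 96 + 44 = 140 kHz

140


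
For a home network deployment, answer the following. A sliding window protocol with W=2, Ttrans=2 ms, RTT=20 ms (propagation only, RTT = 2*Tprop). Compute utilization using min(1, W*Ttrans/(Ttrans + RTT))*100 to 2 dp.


Given: W = 2, Ttrans = 2 ms, RTT = 20 ms (= 2 * Tprop, Tprop = 10 ms)
Cycle time = Ttrans + RTT = 2 + 20 = 22 ms (first packet sent until its ACK returns)
W * Ttrans = 2 * 2 = 4 ms of sending per cycle
W * Ttrans / (Ttrans + RTT) = 4 / 22 = 0.181818
U = min(1, 0.181818) = 0.181818
U% = 18.18%

18.18


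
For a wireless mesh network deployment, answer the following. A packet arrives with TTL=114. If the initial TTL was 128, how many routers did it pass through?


Given: initial TTL = 128, received TTL = 114
Hops = initial TTL - received TTL
Hops = 128 - 114 = 14

14


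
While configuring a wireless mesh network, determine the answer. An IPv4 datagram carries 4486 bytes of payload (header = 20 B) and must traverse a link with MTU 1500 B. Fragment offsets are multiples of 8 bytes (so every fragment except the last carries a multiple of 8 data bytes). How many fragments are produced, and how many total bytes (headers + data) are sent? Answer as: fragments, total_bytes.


Max data per non-final fragment = floor((MTU - header)/8)*8 = floor((1500 - 20)/8)*8 = floor(1480/8)*8 = 1480 B
Final fragment needs no 8-byte alignment: it can carry up to MTU - header = 1480 B
Non-final fragments needed = ceil((payload - 1480) / 1480) = ceil(3006/1480) = ceil(2.0311) = 3
Number of fragments = 3 + 1 = 4
Fragment sizes (data): 3 * 1480 B + 46 B (last, 46 <= 1480 OK)
Total bytes sent = payload + n_frags * header = 4486 + 4*20 = 4486 + 80 = 4566 B

4, 4566


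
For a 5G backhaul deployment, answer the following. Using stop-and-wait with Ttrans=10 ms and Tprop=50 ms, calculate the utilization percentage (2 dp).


Given: Ttrans = 10 ms, Tprop = 50 ms
RTT = 2 * Tprop = 2 * 50 = 100 ms
U = Ttrans / (Ttrans + RTT)
U = 10 / (10 + 100)
U = 10 / 110 = 0.090909
U% = 9.09%

9.09


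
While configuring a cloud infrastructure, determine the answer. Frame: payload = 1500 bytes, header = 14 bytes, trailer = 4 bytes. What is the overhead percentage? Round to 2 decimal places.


Given: payload = 1500 B, header = 14 B, trailer = 4 B
Overhead bytes = header + trailer = 14 + 4 = 18
Total frame = payload + overhead = 1500 + 18 = 1518
Overhead % = 18 / 1518 * 100 = 1.1858% -> 1.19% (2 dp)

1.19


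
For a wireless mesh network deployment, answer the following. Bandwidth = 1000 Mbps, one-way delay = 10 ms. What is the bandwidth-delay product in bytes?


Given: bandwidth = 1000 Mbps, delay = 10 ms
BDP in bits = 1000 * 10^6 * 10 / 1000
BDP in bits = 10000000
BDP in bytes = 10000000 / 8 = 1250000

1250000


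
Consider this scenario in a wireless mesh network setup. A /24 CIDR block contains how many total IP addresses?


Given: CIDR prefix /24
Host bits = 32 - 24 = 8
Total addresses = 2^8 = 256

256


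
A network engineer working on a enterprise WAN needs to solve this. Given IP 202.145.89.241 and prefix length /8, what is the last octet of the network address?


Given: IP = 202.145.89.241, prefix = /8
Subnet mask = 255.0.0.0
Last octet of IP: 241
Last octet of mask: 0
Network last octet = 241 AND 0 = 0

0


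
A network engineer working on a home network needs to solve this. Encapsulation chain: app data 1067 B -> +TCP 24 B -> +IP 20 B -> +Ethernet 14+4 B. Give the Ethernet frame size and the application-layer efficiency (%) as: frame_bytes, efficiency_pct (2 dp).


TCP segment = 1067 + 24 = 1091 B
IP packet = 1091 + 20 = 1111 B
Ethernet frame = 1111 + 14 + 4 = 1129 B
Efficiency = app / frame = 1067 / 1129 = 0.945084 = 94.5084% -> 94.51% (2 dp)

1129, 94.51


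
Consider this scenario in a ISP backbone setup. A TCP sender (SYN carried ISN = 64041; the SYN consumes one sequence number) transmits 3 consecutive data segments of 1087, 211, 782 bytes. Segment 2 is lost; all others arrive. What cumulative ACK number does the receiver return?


SYN uses sequence number 64041; first data byte = ISN + 1 = 64042.
Segment 1: SEQ = 64042, len = 1087 B, covers [64042, 65128]
Segment 2: SEQ = 65129, len = 211 B, covers [65129, 65339] [LOST]
Segment 3: SEQ = 65340, len = 782 B, covers [65340, 66121]
In-order data received: bytes [64042, 65128] (segments 1..1).
Segment 2 missing -> gap begins at byte 65129; later segments buffered out of order.
Cumulative ACK = next expected in-order byte = 64042 + 1087 = 65129

65129


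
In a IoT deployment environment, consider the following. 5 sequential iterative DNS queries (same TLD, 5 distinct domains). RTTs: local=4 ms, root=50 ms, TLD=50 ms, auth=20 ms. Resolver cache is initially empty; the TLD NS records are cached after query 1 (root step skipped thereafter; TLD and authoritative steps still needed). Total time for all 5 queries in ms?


Lookup 1 (cold cache): local + root + TLD + auth = 4 + 50 + 50 + 20 = 124 ms
Lookups 2..5 (TLD NS cached -> skip root; new domain -> still ask TLD and auth): local + TLD + auth = 4 + 50 + 20 = 74 ms each
Remaining 4 lookups: 4 * 74 = 296 ms
Total = 124 + 296 = 420 ms

420


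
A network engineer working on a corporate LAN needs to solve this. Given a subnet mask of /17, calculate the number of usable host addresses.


Given: subnet mask /17
Host bits = 32 - 17 = 15
Total addresses = 2^15 = 32768
Usable hosts = 32768 - 2 (network + broadcast) = 32766

32766


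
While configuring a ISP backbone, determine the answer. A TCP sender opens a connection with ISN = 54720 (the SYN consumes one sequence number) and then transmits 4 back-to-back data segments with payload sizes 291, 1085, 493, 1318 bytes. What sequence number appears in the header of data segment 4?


The SYN occupies sequence number ISN = 54720, so the first data byte is ISN + 1 = 54721.
SEQ of data segment i = (ISN + 1) + sum of payload sizes of segments 1..i-1.
Segment 1: SEQ = 54721, payload = 291 bytes
Segment 2: SEQ = 55012, payload = 1085 bytes
Segment 3: SEQ = 56097, payload = 493 bytes
Segment 4: SEQ = 56590, payload = 1318 bytes
SEQ of segment 4 = 54721 + 291 + 1085 + 493 = 56590

56590


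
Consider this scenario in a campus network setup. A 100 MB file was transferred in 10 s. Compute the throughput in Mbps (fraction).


Given: file = 100 MB, time = 10 s
File in Mb = 100 * 8 = 800 Mb
Throughput = 800 / 10 Mbps
Throughput = 80 Mbps

80


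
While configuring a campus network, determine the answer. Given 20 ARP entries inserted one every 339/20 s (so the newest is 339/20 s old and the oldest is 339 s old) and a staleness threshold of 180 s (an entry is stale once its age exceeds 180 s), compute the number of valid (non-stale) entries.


Ages are k * 339/20 s for k = 1..20 (spacing = 16.9500 s).
Entry k is valid iff k * 339/20 <= 180 iff k <= 20 * 180 / 339 = 10.6195
n_valid = floor(10.6195) = 10
(n_stale = 20 - 10 = 10)

10


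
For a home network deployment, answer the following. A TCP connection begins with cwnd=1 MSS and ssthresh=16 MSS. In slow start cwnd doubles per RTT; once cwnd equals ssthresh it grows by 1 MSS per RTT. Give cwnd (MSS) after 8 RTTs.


RTT 0: cwnd = 1 MSS (initial)
RTT 1: cwnd = 2 MSS (slow start, doubled)
RTT 2: cwnd = 4 MSS (slow start, doubled)
RTT 3: cwnd = 8 MSS (slow start, doubled)
RTT 4: cwnd = 16 MSS (slow start, doubled)
RTT 5: cwnd = 17 MSS (congestion avoidance, +1)
RTT 6: cwnd = 18 MSS (congestion avoidance, +1)
RTT 7: cwnd = 19 MSS (congestion avoidance, +1)
RTT 8: cwnd = 20 MSS (congestion avoidance, +1)

20


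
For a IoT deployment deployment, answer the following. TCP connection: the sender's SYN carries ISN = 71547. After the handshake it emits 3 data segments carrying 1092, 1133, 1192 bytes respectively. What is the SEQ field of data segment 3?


The SYN occupies sequence number ISN = 71547, so the first data byte is ISN + 1 = 71548.
SEQ of data segment i = (ISN + 1) + sum of payload sizes of segments 1..i-1.
Segment 1: SEQ = 71548, payload = 1092 bytes
Segment 2: SEQ = 72640, payload = 1133 bytes
Segment 3: SEQ = 73773, payload = 1192 bytes
SEQ of segment 3 = 71548 + 1092 + 1133 = 73773

73773


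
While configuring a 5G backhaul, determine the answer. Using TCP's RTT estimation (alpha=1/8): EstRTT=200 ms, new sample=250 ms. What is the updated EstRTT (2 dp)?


Given: EstRTT = 200 ms, SampleRTT = 250 ms, alpha = 1/8
New EstRTT = (1 - alpha) * EstRTT + alpha * SampleRTT
(7/8) * 200 = 175
(1/8) * 250 = 31.25
New EstRTT = 175 + 31.25 = 206.25 ms -> 206.25 ms (2 dp)

206.25


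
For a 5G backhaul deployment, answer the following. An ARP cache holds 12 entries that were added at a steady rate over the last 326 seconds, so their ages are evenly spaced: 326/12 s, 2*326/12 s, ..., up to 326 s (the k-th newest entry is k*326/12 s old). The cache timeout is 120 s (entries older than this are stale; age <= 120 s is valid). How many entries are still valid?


Ages are k * 326/12 s for k = 1..12 (spacing = 27.1667 s).
Entry k is valid iff k * 326/12 <= 120 iff k <= 12 * 120 / 326 = 4.4172
n_valid = floor(4.4172) = 4
(n_stale = 12 - 4 = 8)

4


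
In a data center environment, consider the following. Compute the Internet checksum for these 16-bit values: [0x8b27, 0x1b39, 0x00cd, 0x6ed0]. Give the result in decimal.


Given words: [0x8b27, 0x1b39, 0x00cd, 0x6ed0]
Step 1: Sum all words
Raw sum = 35623 + 6969 + 205 + 28368 = 71165
Step 2: Fold carry: (5629 + 1) = 5630
One's complement = ~5630 & 0xFFFF = 59905

59905


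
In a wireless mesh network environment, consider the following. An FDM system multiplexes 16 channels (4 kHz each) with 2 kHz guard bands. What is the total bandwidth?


Given: 16 channels, 4 kHz each, guard = 2 kHz
Channel bandwidth = 16 * 4 = 64 kHz
Guard bands = 15 gaps * 2 kHz = 30 kHz
Total = 64 + 30 = 94 kHz

94


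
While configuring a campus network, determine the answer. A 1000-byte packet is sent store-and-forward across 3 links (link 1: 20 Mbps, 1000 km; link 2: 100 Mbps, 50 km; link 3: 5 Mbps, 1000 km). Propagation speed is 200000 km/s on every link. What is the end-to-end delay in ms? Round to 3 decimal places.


Packet = 1000 bytes = 8000 bits. Store-and-forward: sum (t_trans + t_prop) per link.
Link 1: t_trans = 8000/(20*10^6) s = 0.4000 ms; t_prop = 1000/200000 s = 5.0000 ms; subtotal = 5.4000 ms
Link 2: t_trans = 8000/(100*10^6) s = 0.0800 ms; t_prop = 50/200000 s = 0.2500 ms; subtotal = 0.3300 ms
Link 3: t_trans = 8000/(5*10^6) s = 1.6000 ms; t_prop = 1000/200000 s = 5.0000 ms; subtotal = 6.6000 ms
End-to-end = 5.4000 + 0.3300 + 6.6000 = 12.3300 ms -> 12.330 ms (3 dp)

12.330


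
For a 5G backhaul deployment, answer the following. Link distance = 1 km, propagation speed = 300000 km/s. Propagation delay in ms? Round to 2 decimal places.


Given: distance = 1 km, speed = 300000 km/s
Delay = distance / speed = 1 / 300000 seconds
Delay in ms = 1 * 1000 / 300000
Delay = 0.0033 ms
Rounded to 2 dp = 0.00 ms

0.00


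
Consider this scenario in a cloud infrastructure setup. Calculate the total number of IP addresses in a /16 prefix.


Given: CIDR prefix /16
Host bits = 32 - 16 = 16
Total addresses = 2^16 = 65536

65536


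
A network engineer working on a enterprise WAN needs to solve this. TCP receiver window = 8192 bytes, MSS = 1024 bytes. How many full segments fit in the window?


Given: RWND = 8192 bytes, MSS = 1024 bytes
Full segments = floor(RWND / MSS)
Full segments = floor(8192 / 1024)
Full segments = floor(8.0) = 8

8


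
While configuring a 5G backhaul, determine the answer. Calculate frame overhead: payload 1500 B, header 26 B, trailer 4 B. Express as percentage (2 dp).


Given: payload = 1500 B, header = 26 B, trailer = 4 B
Overhead bytes = header + trailer = 26 + 4 = 30
Total frame = payload + overhead = 1500 + 30 = 1530
Overhead % = 30 / 1530 * 100 = 1.9608% -> 1.96% (2 dp)

1.96


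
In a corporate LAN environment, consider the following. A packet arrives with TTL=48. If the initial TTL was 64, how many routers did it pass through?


Given: initial TTL = 64, received TTL = 48
Hops = initial TTL - received TTL
Hops = 64 - 48 = 16

16


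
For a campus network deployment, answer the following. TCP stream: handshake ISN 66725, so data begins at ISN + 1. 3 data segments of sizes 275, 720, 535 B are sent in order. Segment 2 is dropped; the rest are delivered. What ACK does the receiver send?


SYN uses sequence number 66725; first data byte = ISN + 1 = 66726.
Segment 1: SEQ = 66726, len = 275 B, covers [66726, 67000]
Segment 2: SEQ = 67001, len = 720 B, covers [67001, 67720] [LOST]
Segment 3: SEQ = 67721, len = 535 B, covers [67721, 68255]
In-order data received: bytes [66726, 67000] (segments 1..1).
Segment 2 missing -> gap begins at byte 67001; later segments buffered out of order.
Cumulative ACK = next expected in-order byte = 66726 + 275 = 67001

67001


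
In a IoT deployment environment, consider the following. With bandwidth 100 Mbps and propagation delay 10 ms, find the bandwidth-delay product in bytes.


Given: bandwidth = 100 Mbps, delay = 10 ms
BDP in bits = 100 * 10^6 * 10 / 1000
BDP in bits = 1000000
BDP in bytes = 1000000 / 8 = 125000

125000


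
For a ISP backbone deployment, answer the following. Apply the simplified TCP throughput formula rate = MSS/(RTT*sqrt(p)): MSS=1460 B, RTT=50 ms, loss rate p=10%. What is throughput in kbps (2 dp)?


Given: MSS = 1460 bytes, RTT = 50 ms, loss = 10%
RTT in seconds = 50 / 1000 = 0.05
Loss rate = 10% = 0.1
sqrt(loss) = sqrt(0.1) = 0.316227766017
Throughput (bytes/s) = 1460 / (0.05 * 0.316227766017) = 92338.5077
Throughput (kbps) = 92338.5077 * 8 / 1000 = 738.708061 -> 738.71 kbps (2 dp)

738.71


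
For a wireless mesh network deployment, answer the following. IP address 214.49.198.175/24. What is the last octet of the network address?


Given: IP = 214.49.198.175, prefix = /24
Subnet mask = 255.255.255.0
Last octet of IP: 175
Last octet of mask: 0
Network last octet = 175 AND 0 = 0

0


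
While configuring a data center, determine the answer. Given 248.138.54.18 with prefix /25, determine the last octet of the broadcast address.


Given: IP = 248.138.54.18, prefix = /25
Host bits = 32 - 25 = 7
Network last octet = 18 AND mask = 0
Host part size = 2^7 - 1 = 127
Broadcast last octet = 0 OR 127 = 127

127


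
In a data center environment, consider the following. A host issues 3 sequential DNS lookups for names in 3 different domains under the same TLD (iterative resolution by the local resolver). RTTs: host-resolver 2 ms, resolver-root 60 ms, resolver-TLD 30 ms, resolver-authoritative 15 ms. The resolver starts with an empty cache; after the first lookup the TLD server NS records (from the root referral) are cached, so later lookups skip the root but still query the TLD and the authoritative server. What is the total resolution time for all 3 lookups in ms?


Lookup 1 (cold cache): local + root + TLD + auth = 2 + 60 + 30 + 15 = 107 ms
Lookups 2..3 (TLD NS cached -> skip root; new domain -> still ask TLD and auth): local + TLD + auth = 2 + 30 + 15 = 47 ms each
Remaining 2 lookups: 2 * 47 = 94 ms
Total = 107 + 94 = 201 ms

201
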